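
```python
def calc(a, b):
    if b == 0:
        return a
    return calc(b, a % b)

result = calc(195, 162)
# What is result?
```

calc(195, 162) -> calc(162, 33) -> calc(33, 30) -> calc(30, 3) -> calc(3, 0) -> 3

Answer: 3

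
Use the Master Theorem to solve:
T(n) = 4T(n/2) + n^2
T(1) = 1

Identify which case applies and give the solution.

a=4, b=2, f(n)=n^2. log_2(4) = 2. Since c=2 = 2, Case 2 applies: T(n) = Θ(n^log_b(a) · log n) = O(n^2 log n).

Answer: O(n^2 log n) - Case 2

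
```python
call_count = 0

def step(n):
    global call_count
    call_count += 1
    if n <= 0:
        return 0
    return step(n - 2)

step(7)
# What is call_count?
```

Linear recursion stepping by 2: 5 calls from n=7 down to ≤0.

Answer: 5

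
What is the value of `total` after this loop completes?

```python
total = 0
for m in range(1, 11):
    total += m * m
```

Sum of squares 1² to 10² = 385
`total` takes the values: 0 → 1 → 5 → 14 → 30 → 55 → 91 → 140 → 204 → 285 → 385

Answer: 385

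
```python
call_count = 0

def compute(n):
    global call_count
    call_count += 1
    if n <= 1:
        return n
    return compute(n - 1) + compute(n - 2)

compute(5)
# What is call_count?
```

Calls(n) = 1 + Calls(n-1) + Calls(n-2); Calls(0)=Calls(1)=1. For n=5 this gives 15.

Answer: 15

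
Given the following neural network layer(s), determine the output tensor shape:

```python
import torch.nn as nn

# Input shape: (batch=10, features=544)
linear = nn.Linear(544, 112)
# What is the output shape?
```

Input: (10, 544) -> Output: (10, 112)

Answer: (10, 112)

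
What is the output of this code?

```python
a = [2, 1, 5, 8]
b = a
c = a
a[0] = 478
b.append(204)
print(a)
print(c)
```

Key concept: multiple aliases.
Step by step:
`a = [2, 1, 5, 8]` → a = [2, 1, 5, 8]
`b = a` → b = [2, 1, 5, 8] (same object as a)
`c = a` → c = [2, 1, 5, 8] (same object as a, b)
`a[0] = 478` → a = [478, 1, 5, 8] (same object as b, c); b = [478, 1, 5, 8] (same object as a, c); c = [478, 1, 5, 8] (same object as a, b)
`b.append(204)` → a = [478, 1, 5, 8, 204] (same object as b, c); b = [478, 1, 5, 8, 204] (same object as a, c); c = [478, 1, 5, 8, 204] (same object as a, b)
`print(a)` → prints [478, 1, 5, 8, 204]
`print(c)` → prints [478, 1, 5, 8, 204]

Answer:
[478, 1, 5, 8, 204]
[478, 1, 5, 8, 204]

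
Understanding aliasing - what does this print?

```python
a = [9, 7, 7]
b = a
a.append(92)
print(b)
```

Key concept: basic list aliasing.
Step by step:
`a = [9, 7, 7]` → a = [9, 7, 7]
`b = a` → b = [9, 7, 7] (same object as a)
`a.append(92)` → a = [9, 7, 7, 92] (same object as b); b = [9, 7, 7, 92] (same object as a)
`print(b)` → prints [9, 7, 7, 92]

Answer: [9, 7, 7, 92]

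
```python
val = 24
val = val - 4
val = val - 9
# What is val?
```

Trace:
`val = 24` → val = 24
`val = val - 4` → val = 20
`val = val - 9` → val = 11
So val = 11

Answer: 11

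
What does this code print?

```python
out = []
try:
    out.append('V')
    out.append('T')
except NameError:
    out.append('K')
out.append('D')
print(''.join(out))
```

Execution trace: 'V' (try body) → 'T' (try body, no exception) → 'D' (after the try/except). Output: VTD

Answer: VTD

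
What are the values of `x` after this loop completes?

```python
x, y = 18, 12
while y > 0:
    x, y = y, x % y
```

GCD of 18 and 12
`x` takes the values: 18 → 12 → 6

Answer: 6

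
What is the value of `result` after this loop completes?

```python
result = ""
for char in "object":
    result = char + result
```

Reverse 'object'
`result` takes the values: "" → "o" → "bo" → "jbo" → "ejbo" → "cejbo" → "tcejbo"

Answer: "tcejbo"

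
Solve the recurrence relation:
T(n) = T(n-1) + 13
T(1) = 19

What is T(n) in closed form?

Unrolling: T(n) = T(1) + 13·(n-1) = 19 + 13(n-1) = 13n + 6.

Answer: T(n) = 13n + 6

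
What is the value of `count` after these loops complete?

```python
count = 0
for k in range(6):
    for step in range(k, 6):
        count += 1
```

Upper triangle: 6 + 5 + ... + 1
`count` takes the values: 0 → 1 → 2 → 3 → 4 → 5 → 6 → 7 → 8 → 9 → 10 → 11 → 12 → 13 → 14 → 15 → 16 → 17 → 18 → 19 → 20 → 21

Answer: 21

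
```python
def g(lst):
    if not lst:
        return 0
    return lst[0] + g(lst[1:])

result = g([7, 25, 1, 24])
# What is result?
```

7 + 25 + 1 + 24 + 0 = 57

Answer: 57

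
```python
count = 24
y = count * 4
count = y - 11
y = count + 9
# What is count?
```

Trace:
`count = 24` → count = 24
`y = count * 4` → y = 96
`count = y - 11` → count = 85
`y = count + 9` → y = 94
So count = 85

Answer: 85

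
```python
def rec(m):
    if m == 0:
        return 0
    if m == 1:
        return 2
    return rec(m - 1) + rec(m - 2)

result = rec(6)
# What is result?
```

Build up from base cases: rec(0)=0, rec(1)=2, rec(2)=2, rec(3)=4, rec(4)=6, rec(5)=10, rec(6)=16

Answer: 16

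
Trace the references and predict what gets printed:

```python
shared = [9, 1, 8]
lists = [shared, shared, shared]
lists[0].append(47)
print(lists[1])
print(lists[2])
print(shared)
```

Key concept: list of same reference.
Step by step:
`shared = [9, 1, 8]` → shared = [9, 1, 8]
`lists = [shared, shared, shared]` → lists = [[9, 1, 8], [9, 1, 8], [9, 1, 8]]
`lists[0].append(47)` → shared = [9, 1, 8, 47]; lists = [[9, 1, 8, 47], [9, 1, 8, 47], [9, 1, 8, 47]]
`print(lists[1])` → prints [9, 1, 8, 47]
`print(lists[2])` → prints [9, 1, 8, 47]
`print(shared)` → prints [9, 1, 8, 47]

Answer:
[9, 1, 8, 47]
[9, 1, 8, 47]
[9, 1, 8, 47]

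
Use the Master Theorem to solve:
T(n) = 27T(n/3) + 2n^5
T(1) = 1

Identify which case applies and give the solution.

a=27, b=3, f(n)=2n^5. log_3(27) = 3. Since c=5 > 3 and the regularity condition holds (27(n/3)^5 = (27/3^5)n^5 with 27/3^5 < 1), Case 3 applies: T(n) = Θ(f(n)) = O(n^5).

Answer: O(n^5) - Case 3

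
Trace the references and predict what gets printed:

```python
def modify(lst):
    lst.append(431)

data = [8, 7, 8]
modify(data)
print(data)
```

Key concept: function modifies passed list.
Step by step:
`data = [8, 7, 8]` → data = [8, 7, 8]
`modify(data)` → data = [8, 7, 8, 431]
`print(data)` → prints [8, 7, 8, 431]

Answer: [8, 7, 8, 431]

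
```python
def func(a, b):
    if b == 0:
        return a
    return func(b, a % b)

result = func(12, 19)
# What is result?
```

func(12, 19) -> func(19, 12) -> func(12, 7) -> func(7, 5) -> func(5, 2) -> func(2, 1) -> func(1, 0) -> 1

Answer: 1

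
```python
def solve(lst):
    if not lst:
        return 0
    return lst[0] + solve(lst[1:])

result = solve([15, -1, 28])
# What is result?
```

15 + (-1) + 28 + 0 = 42

Answer: 42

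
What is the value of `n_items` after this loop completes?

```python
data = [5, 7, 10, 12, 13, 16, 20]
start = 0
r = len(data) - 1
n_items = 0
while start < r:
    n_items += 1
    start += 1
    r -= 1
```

Iterations until pointers meet (list length 7)
`n_items` takes the values: 0 → 1 → 2 → 3

Answer: 3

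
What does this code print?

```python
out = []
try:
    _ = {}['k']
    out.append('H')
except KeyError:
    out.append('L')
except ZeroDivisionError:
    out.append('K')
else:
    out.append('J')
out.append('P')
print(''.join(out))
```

Execution trace: 'L' (except KeyError) → 'P' (after the try/except). Output: LP

Answer: LP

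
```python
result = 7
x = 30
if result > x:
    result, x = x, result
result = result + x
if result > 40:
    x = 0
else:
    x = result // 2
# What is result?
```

Trace:
`result = 7` → result = 7
`x = 30` → x = 30
`if result > x: ...` → result > x is False → no variable changes
`result = result + x` → result = 37
`if result > 40: ...` → result > 40 is False, take else branch → x = 18
So result = 37

Answer: 37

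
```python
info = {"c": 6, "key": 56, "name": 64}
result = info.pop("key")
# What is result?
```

Trace:
`info = {"c": 6, "key": 56, "name": 64}` → info = {'c': 6, 'key': 56, 'name': 64}
`result = info.pop("key")` → info = {'c': 6, 'name': 64}; result = 56
So result = 56

Answer: 56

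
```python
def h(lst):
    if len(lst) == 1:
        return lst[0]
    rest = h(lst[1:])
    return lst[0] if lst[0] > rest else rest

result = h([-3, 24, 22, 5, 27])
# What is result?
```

Recursive max over [-3, 24, 22, 5, 27] = 27

Answer: 27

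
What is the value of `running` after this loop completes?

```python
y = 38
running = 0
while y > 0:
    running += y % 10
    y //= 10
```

Sum digits of 38
`running` takes the values: 0 → 8 → 11

Answer: 11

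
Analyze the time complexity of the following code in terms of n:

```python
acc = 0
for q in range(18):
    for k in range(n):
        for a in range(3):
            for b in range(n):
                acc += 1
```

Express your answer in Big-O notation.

Each loop level contributes: 1 × n × 1 × n. Multiplying the contributions gives O(n^2).

Answer: O(n^2)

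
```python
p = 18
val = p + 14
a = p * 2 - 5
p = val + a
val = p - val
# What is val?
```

Trace:
`p = 18` → p = 18
`val = p + 14` → val = 32
`a = p * 2 - 5` → a = 31
`p = val + a` → p = 63
`val = p - val` → val = 31
So val = 31

Answer: 31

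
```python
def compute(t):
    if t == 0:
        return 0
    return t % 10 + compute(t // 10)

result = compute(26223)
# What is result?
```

Sum of digits of 26223: 3 + 2 + 2 + 6 + 2 = 15

Answer: 15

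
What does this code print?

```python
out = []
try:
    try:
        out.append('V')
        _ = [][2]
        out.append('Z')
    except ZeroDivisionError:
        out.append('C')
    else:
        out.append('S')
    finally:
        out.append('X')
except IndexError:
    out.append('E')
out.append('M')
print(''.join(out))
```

Execution trace: 'V' (try body) → 'X' (finally) → 'E' (outer except IndexError) → 'M' (after the try/except). Output: VXEM

Answer: VXEM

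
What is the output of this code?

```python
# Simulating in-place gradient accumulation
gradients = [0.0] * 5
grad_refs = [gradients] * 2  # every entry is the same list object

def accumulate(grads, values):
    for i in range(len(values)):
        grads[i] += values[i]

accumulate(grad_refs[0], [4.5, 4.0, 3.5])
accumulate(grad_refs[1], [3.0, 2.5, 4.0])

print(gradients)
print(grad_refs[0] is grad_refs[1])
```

Key concept: gradient accumulation aliasing.
Step by step:
`gradients = [0.0] * 5` → gradients = [0.0, 0.0, 0.0, 0.0, 0.0]
`grad_refs = [gradients] * 2` → grad_refs = [[0.0, 0.0, 0.0, 0.0, 0.0], [0.0, 0.0, 0.0, 0.0, 0.0]]
`accumulate(grad_refs[0], [4.5, 4.0, 3.5])` → gradients = [4.5, 4.0, 3.5, 0.0, 0.0]; grad_refs = [[4.5, 4.0, 3.5, 0.0, 0.0], [4.5, 4.0, 3.5, 0.0, 0.0]]
`accumulate(grad_refs[1], [3.0, 2.5, 4.0])` → gradients = [7.5, 6.5, 7.5, 0.0, 0.0]; grad_refs = [[7.5, 6.5, 7.5, 0.0, 0.0], [7.5, 6.5, 7.5, 0.0, 0.0]]
`print(gradients)` → prints [7.5, 6.5, 7.5, 0.0, 0.0]
`print(grad_refs[0] is grad_refs[1])` → prints True

Answer:
[7.5, 6.5, 7.5, 0.0, 0.0]
True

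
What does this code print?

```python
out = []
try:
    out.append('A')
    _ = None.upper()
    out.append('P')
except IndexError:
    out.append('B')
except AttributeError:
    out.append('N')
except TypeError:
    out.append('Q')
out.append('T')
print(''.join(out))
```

Execution trace: 'A' (try body) → 'N' (except AttributeError) → 'T' (after the try/except). Output: ANT

Answer: ANT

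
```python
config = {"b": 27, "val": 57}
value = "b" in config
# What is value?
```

Trace:
`config = {"b": 27, "val": 57}` → config = {'b': 27, 'val': 57}
`value = "b" in config` → value = True
So value = True

Answer: True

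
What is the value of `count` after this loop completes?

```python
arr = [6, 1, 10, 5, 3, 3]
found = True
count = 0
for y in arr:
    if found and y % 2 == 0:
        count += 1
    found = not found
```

Count even values at even positions
`count` takes the values: 0 → 1 → 2

Answer: 2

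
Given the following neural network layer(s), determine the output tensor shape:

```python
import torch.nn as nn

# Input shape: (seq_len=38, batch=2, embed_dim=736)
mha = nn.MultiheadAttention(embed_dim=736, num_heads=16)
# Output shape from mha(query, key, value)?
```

Input: (38, 2, 736) -> Output: (38, 2, 736)

Answer: (38, 2, 736)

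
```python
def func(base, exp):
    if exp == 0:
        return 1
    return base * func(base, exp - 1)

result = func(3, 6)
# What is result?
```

func(3, 6) = 3 * 3 * 3 * 3 * 3 * 3 = 729

Answer: 729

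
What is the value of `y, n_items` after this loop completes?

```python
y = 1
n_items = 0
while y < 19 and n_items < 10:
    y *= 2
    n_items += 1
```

Double until >= 19 or 10 iterations
`y, n_items` takes the values: (1, 0) → (2, 0) → (2, 1) → (4, 1) → (4, 2) → (8, 2) → (8, 3) → (16, 3) → (16, 4) → (32, 4) → (32, 5)

Answer: 32, 5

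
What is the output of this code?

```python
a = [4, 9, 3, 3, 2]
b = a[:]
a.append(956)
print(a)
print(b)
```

Key concept: slice [:] creates copy.
Step by step:
`a = [4, 9, 3, 3, 2]` → a = [4, 9, 3, 3, 2]
`b = a[:]` → b = [4, 9, 3, 3, 2]
`a.append(956)` → a = [4, 9, 3, 3, 2, 956]
`print(a)` → prints [4, 9, 3, 3, 2, 956]
`print(b)` → prints [4, 9, 3, 3, 2]

Answer:
[4, 9, 3, 3, 2, 956]
[4, 9, 3, 3, 2]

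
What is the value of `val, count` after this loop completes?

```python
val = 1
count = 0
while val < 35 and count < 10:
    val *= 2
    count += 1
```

Double until >= 35 or 10 iterations
`val, count` takes the values: (1, 0) → (2, 0) → (2, 1) → (4, 1) → (4, 2) → (8, 2) → (8, 3) → (16, 3) → (16, 4) → (32, 4) → (32, 5) → (64, 5) → (64, 6)

Answer: 64, 6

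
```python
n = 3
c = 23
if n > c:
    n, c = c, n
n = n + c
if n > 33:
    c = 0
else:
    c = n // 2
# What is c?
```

Trace:
`n = 3` → n = 3
`c = 23` → c = 23
`if n > c: ...` → n > c is False → no variable changes
`n = n + c` → n = 26
`if n > 33: ...` → n > 33 is False, take else branch → c = 13
So c = 13

Answer: 13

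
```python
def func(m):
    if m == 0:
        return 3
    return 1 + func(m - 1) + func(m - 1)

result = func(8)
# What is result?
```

func(m) = 1 + 2·func(m-1), func(0)=3. Closed form: (3+1)·2^8 - 1 = 1023.

Answer: 1023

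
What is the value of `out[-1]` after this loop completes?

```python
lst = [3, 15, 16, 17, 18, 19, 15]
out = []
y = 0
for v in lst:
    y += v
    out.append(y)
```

Cumulative sum ends at 103
`out` takes the values: [] → [3] → [3, 18] → [3, 18, 34] → [3, 18, 34, 51] → [3, 18, 34, 51, 69] → [3, 18, 34, 51, 69, 88] → [3, 18, 34, 51, 69, 88, 103]
So `out[-1]` = 103

Answer: 103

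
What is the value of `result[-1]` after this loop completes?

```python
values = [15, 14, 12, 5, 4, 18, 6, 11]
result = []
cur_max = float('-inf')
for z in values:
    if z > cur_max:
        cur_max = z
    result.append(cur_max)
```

Running max ends at 18
`result` takes the values: [] → [15] → [15, 15] → [15, 15, 15] → [15, 15, 15, 15] → [15, 15, 15, 15, 15] → [15, 15, 15, 15, 15, 18] → [15, 15, 15, 15, 15, 18, 18] → [15, 15, 15, 15, 15, 18, 18, 18]
So `result[-1]` = 18

Answer: 18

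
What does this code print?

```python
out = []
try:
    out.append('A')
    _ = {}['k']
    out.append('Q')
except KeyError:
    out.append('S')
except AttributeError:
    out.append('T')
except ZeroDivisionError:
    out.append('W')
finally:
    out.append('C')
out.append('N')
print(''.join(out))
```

Execution trace: 'A' (try body) → 'S' (except KeyError) → 'C' (finally) → 'N' (after the try/except). Output: ASCN

Answer: ASCN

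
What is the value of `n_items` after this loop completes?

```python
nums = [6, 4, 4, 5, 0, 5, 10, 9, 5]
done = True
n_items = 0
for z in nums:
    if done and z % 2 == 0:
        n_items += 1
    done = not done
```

Count even values at even positions
`n_items` takes the values: 0 → 1 → 2 → 3 → 4

Answer: 4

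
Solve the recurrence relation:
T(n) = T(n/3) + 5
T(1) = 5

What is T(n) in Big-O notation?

Each step divides n by 3 and adds 5. After log_3(n) steps we reach T(1)=5. So T(n) = 5·log_3(n) + 5 = O(log n).

Answer: O(log n)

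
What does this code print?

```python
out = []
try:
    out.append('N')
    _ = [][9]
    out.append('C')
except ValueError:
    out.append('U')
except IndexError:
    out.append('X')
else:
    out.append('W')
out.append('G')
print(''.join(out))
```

Execution trace: 'N' (try body) → 'X' (except IndexError) → 'G' (after the try/except). Output: NXG

Answer: NXG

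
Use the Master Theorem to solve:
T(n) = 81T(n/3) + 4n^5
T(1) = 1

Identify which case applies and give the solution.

a=81, b=3, f(n)=4n^5. log_3(81) = 4. Since c=5 > 4 and the regularity condition holds (81(n/3)^5 = (81/3^5)n^5 with 81/3^5 < 1), Case 3 applies: T(n) = Θ(f(n)) = O(n^5).

Answer: O(n^5) - Case 3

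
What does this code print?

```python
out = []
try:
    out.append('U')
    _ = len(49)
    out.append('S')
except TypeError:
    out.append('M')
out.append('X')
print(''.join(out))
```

Execution trace: 'U' (try body) → 'M' (except TypeError) → 'X' (after the try/except). Output: UMX

Answer: UMX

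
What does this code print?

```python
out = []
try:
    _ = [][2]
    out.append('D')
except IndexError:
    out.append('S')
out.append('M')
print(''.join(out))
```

Execution trace: 'S' (except IndexError) → 'M' (after the try/except). Output: SM

Answer: SM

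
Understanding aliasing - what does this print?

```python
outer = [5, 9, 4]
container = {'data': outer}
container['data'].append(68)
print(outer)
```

Key concept: dict holds reference to list.
Step by step:
`outer = [5, 9, 4]` → outer = [5, 9, 4]
`container = {'data': outer}` → container = {'data': [5, 9, 4]}
`container['data'].append(68)` → outer = [5, 9, 4, 68]; container = {'data': [5, 9, 4, 68]}
`print(outer)` → prints [5, 9, 4, 68]

Answer: [5, 9, 4, 68]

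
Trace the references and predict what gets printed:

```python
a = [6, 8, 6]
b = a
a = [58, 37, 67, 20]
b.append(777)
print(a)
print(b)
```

Key concept: rebinding vs mutation: a is rebound to a new list, b still points at the original.
Step by step:
`a = [6, 8, 6]` → a = [6, 8, 6]
`b = a` → b = [6, 8, 6] (same object as a)
`a = [58, 37, 67, 20]` → a = [58, 37, 67, 20]
`b.append(777)` → b = [6, 8, 6, 777]
`print(a)` → prints [58, 37, 67, 20]
`print(b)` → prints [6, 8, 6, 777]

Answer:
[58, 37, 67, 20]
[6, 8, 6, 777]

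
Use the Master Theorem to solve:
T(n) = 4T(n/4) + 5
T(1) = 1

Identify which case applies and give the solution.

a=4, b=4, f(n)=5. log_4(4) = 1. Since c=0 < 1, Case 1 applies: T(n) = Θ(n^log_b(a)) = O(n).

Answer: O(n) - Case 1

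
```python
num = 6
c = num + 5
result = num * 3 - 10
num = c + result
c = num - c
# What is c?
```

Trace:
`num = 6` → num = 6
`c = num + 5` → c = 11
`result = num * 3 - 10` → result = 8
`num = c + result` → num = 19
`c = num - c` → c = 8
So c = 8

Answer: 8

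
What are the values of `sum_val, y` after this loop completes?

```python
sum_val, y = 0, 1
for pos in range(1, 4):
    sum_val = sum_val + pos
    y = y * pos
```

Sum and factorial of 1 to 3
`sum_val, y` takes the values: (0, 1) → (1, 1) → (3, 1) → (3, 2) → (6, 2) → (6, 6)

Answer: 6, 6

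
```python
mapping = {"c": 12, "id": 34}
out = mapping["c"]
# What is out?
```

Trace:
`mapping = {"c": 12, "id": 34}` → mapping = {'c': 12, 'id': 34}
`out = mapping["c"]` → out = 12
So out = 12

Answer: 12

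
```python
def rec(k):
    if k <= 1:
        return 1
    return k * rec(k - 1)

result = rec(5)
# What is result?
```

rec(5) = 5 * 4 * 3 * 2 * 1 = 120

Answer: 120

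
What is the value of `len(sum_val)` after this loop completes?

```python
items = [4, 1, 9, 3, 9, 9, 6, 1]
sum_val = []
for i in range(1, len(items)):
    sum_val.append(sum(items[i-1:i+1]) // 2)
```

Number of 2-element averages
`sum_val` takes the values: [] → [2] → [2, 5] → [2, 5, 6] → [2, 5, 6, 6] → [2, 5, 6, 6, 9] → [2, 5, 6, 6, 9, 7] → [2, 5, 6, 6, 9, 7, 3]
So `len(sum_val)` = 7

Answer: 7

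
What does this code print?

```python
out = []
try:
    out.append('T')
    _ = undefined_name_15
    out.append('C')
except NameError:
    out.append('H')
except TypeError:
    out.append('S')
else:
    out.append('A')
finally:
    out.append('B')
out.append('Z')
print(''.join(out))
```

Execution trace: 'T' (try body) → 'H' (except NameError) → 'B' (finally) → 'Z' (after the try/except). Output: THBZ

Answer: THBZ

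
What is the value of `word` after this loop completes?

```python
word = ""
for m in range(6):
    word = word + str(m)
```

Concatenate digits 0 to 5
`word` takes the values: "" → "0" → "01" → "012" → "0123" → "01234" → "012345"

Answer: "012345"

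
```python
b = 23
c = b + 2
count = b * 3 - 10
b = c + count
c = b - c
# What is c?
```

Trace:
`b = 23` → b = 23
`c = b + 2` → c = 25
`count = b * 3 - 10` → count = 59
`b = c + count` → b = 84
`c = b - c` → c = 59
So c = 59

Answer: 59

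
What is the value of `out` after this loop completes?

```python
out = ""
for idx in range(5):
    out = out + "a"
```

Repeat 'a' 5 times
`out` takes the values: "" → "a" → "aa" → "aaa" → "aaaa" → "aaaaa"

Answer: "aaaaa"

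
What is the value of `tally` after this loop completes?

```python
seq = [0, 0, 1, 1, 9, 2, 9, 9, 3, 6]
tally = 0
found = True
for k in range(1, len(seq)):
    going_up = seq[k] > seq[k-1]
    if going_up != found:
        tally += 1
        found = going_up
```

Count direction changes in [0, 0, 1, 1, 9, 2, 9, 9, 3, 6]
`tally` takes the values: 0 → 1 → 2 → 3 → 4 → 5 → 6 → 7 → 8

Answer: 8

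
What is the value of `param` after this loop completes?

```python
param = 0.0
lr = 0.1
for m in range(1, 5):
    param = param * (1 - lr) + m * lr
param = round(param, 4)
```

Moving average with lr=0.1
`param` takes the values: 0.0 → 0.1 → 0.29 → 0.561 → 0.9049

Answer: 0.9049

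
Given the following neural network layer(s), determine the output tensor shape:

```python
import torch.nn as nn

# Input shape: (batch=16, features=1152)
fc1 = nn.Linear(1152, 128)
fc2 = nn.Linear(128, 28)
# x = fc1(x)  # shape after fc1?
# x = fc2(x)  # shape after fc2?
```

Input: (16, 1152) -> after fc1: (16, 128) -> Output: (16, 28)

Answer: (16, 28)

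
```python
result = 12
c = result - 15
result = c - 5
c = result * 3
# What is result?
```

Trace:
`result = 12` → result = 12
`c = result - 15` → c = -3
`result = c - 5` → result = -8
`c = result * 3` → c = -24
So result = -8

Answer: -8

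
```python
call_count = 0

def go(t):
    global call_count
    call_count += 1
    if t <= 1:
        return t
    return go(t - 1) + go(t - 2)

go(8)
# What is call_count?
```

Calls(t) = 1 + Calls(t-1) + Calls(t-2); Calls(0)=Calls(1)=1. For t=8 this gives 67.

Answer: 67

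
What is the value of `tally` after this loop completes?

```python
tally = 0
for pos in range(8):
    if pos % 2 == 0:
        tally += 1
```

Count numbers divisible by 2 in range(8)
`tally` takes the values: 0 → 1 → 2 → 3 → 4

Answer: 4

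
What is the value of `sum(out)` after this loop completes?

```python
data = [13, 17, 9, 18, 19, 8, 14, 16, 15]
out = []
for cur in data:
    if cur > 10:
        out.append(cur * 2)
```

Sum of doubled values > 10
`out` takes the values: [] → [26] → [26, 34] → [26, 34, 36] → [26, 34, 36, 38] → [26, 34, 36, 38, 28] → [26, 34, 36, 38, 28, 32] → [26, 34, 36, 38, 28, 32, 30]
So `sum(out)` = 224

Answer: 224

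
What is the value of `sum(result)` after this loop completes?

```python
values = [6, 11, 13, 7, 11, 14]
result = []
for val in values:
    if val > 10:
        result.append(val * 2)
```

Sum of doubled values > 10
`result` takes the values: [] → [22] → [22, 26] → [22, 26, 22] → [22, 26, 22, 28]
So `sum(result)` = 98

Answer: 98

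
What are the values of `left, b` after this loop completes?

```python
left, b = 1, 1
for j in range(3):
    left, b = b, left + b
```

Fibonacci: after 3 iterations
`left, b` takes the values: (1, 1) → (1, 2) → (2, 3) → (3, 5)

Answer: 3, 5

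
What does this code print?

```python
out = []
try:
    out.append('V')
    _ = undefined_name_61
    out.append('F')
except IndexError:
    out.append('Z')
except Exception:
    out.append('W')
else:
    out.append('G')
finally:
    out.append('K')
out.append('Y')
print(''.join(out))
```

Execution trace: 'V' (try body) → 'W' (except Exception) → 'K' (finally) → 'Y' (after the try/except). Output: VWKY

Answer: VWKY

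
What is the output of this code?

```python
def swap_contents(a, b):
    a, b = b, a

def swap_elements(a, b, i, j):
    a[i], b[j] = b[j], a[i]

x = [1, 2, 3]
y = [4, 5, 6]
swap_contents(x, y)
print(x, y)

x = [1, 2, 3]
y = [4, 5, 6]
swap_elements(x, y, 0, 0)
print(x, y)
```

Key concept: parameter rebinding vs mutation.
Step by step:
`x = [1, 2, 3]` → x = [1, 2, 3]
`y = [4, 5, 6]` → y = [4, 5, 6]
`swap_contents(x, y)` → no visible change to tracked variables
`print(x, y)` → prints [1, 2, 3] [4, 5, 6]
`x = [1, 2, 3]` → x = [1, 2, 3]
`y = [4, 5, 6]` → y = [4, 5, 6]
`swap_elements(x, y, 0, 0)` → x = [4, 2, 3]; y = [1, 5, 6]
`print(x, y)` → prints [4, 2, 3] [1, 5, 6]

Answer:
[1, 2, 3] [4, 5, 6]
[4, 2, 3] [1, 5, 6]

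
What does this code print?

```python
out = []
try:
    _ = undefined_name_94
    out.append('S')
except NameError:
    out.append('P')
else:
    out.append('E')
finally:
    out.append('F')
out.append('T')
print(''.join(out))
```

Execution trace: 'P' (except NameError) → 'F' (finally) → 'T' (after the try/except). Output: PFT

Answer: PFT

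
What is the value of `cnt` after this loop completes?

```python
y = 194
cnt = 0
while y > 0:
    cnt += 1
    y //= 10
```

Count digits by repeated division by 10
`cnt` takes the values: 0 → 1 → 2 → 3

Answer: 3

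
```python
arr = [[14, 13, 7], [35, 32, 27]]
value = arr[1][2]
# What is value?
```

Trace:
`arr = [[14, 13, 7], [35, 32, 27]]` → arr = [[14, 13, 7], [35, 32, 27]]
`value = arr[1][2]` → value = 27
So value = 27

Answer: 27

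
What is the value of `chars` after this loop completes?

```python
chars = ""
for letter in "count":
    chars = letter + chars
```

Reverse 'count'
`chars` takes the values: "" → "c" → "oc" → "uoc" → "nuoc" → "tnuoc"

Answer: "tnuoc"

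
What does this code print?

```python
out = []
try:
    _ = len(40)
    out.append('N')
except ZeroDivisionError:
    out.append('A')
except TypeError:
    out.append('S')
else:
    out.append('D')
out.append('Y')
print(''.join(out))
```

Execution trace: 'S' (except TypeError) → 'Y' (after the try/except). Output: SY

Answer: SY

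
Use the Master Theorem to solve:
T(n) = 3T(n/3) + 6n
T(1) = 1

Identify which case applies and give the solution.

a=3, b=3, f(n)=6n. log_3(3) = 1. Since c=1 = 1, Case 2 applies: T(n) = Θ(n^log_b(a) · log n) = O(n log n).

Answer: O(n log n) - Case 2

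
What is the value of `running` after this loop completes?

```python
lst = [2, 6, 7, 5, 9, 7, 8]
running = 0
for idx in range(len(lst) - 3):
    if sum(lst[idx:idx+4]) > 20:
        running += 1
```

Count windows with sum > 20
`running` takes the values: 0 → 1 → 2 → 3

Answer: 3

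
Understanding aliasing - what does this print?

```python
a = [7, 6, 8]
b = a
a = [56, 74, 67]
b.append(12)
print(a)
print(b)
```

Key concept: rebinding vs mutation: a is rebound to a new list, b still points at the original.
Step by step:
`a = [7, 6, 8]` → a = [7, 6, 8]
`b = a` → b = [7, 6, 8] (same object as a)
`a = [56, 74, 67]` → a = [56, 74, 67]
`b.append(12)` → b = [7, 6, 8, 12]
`print(a)` → prints [56, 74, 67]
`print(b)` → prints [7, 6, 8, 12]

Answer:
[56, 74, 67]
[7, 6, 8, 12]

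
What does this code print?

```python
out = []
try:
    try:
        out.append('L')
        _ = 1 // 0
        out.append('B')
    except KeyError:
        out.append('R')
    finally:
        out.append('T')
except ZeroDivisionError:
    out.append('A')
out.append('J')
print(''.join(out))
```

Execution trace: 'L' (inner try body) → 'T' (inner finally) → 'A' (outer except ZeroDivisionError) → 'J' (after the try/except). Output: LTAJ

Answer: LTAJ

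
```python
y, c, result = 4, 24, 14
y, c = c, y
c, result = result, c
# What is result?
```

Trace:
`y, c, result = 4, 24, 14` → y = 4; c = 24; result = 14
`y, c = c, y` → y = 24; c = 4
`c, result = result, c` → c = 14; result = 4
So result = 4

Answer: 4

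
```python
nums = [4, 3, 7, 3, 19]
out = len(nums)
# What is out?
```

Trace:
`nums = [4, 3, 7, 3, 19]` → nums = [4, 3, 7, 3, 19]
`out = len(nums)` → out = 5
So out = 5

Answer: 5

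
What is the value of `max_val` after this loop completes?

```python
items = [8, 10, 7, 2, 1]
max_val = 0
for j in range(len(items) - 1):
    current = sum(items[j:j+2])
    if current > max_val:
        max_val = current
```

Max sum of 2-element window in [8, 10, 7, 2, 1]
`max_val` takes the values: 0 → 18

Answer: 18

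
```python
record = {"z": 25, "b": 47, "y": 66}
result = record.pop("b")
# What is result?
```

Trace:
`record = {"z": 25, "b": 47, "y": 66}` → record = {'z': 25, 'b': 47, 'y': 66}
`result = record.pop("b")` → record = {'z': 25, 'y': 66}; result = 47
So result = 47

Answer: 47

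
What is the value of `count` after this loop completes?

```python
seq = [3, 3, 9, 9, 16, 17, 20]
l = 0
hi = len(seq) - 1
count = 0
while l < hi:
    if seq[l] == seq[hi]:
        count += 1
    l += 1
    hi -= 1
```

Count matching pairs from ends
`count` takes the values: 0

Answer: 0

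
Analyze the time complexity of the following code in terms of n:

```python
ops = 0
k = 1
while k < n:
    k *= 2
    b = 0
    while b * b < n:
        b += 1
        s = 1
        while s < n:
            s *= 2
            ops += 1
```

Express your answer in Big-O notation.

Each loop level contributes: log n × √n × log n. Multiplying the contributions gives O(√n log² n).

Answer: O(√n log² n)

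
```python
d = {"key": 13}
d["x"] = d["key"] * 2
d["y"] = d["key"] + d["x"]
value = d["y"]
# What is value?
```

Trace:
`d = {"key": 13}` → d = {'key': 13}
`d["x"] = d["key"] * 2` → d = {'key': 13, 'x': 26}
`d["y"] = d["key"] + d["x"]` → d = {'key': 13, 'x': 26, 'y': 39}
`value = d["y"]` → value = 39
So value = 39

Answer: 39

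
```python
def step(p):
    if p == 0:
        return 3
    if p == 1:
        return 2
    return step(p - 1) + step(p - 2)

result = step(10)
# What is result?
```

Build up from base cases: step(0)=3, step(1)=2, step(2)=5, step(3)=7, step(4)=12, step(5)=19, step(6)=31, ..., step(10)=212

Answer: 212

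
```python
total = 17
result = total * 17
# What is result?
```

Trace:
`total = 17` → total = 17
`result = total * 17` → result = 289
So result = 289

Answer: 289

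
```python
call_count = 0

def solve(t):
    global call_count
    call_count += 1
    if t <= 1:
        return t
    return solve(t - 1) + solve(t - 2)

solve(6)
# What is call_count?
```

Calls(t) = 1 + Calls(t-1) + Calls(t-2); Calls(0)=Calls(1)=1. For t=6 this gives 25.

Answer: 25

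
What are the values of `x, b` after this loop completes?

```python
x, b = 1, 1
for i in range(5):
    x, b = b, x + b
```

Fibonacci: after 5 iterations
`x, b` takes the values: (1, 1) → (1, 2) → (2, 3) → (3, 5) → (5, 8) → (8, 13)

Answer: 8, 13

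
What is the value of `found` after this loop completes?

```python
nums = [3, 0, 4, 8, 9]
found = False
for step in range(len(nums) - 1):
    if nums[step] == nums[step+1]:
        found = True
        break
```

Check consecutive duplicates in [3, 0, 4, 8, 9]
`found` takes the values: False

Answer: False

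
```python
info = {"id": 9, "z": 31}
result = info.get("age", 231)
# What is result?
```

Trace:
`info = {"id": 9, "z": 31}` → info = {'id': 9, 'z': 31}
`result = info.get("age", 231)` → result = 231
So result = 231

Answer: 231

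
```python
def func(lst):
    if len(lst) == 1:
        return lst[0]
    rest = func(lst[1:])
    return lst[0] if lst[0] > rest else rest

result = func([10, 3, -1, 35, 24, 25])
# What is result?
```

Recursive max over [10, 3, -1, 35, 24, 25] = 35

Answer: 35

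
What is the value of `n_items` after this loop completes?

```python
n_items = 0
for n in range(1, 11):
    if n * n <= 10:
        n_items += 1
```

Count numbers where n² ≤ 10
`n_items` takes the values: 0 → 1 → 2 → 3

Answer: 3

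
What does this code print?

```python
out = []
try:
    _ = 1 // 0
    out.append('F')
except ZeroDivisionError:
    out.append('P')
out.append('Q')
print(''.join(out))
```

Execution trace: 'P' (except ZeroDivisionError) → 'Q' (after the try/except). Output: PQ

Answer: PQ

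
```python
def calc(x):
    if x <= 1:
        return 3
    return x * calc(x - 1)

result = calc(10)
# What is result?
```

calc(10) = 10 * 9 * 8 * 7 * 6 * 5 * 4 * 3 * 2 * 3 = 10886400

Answer: 10886400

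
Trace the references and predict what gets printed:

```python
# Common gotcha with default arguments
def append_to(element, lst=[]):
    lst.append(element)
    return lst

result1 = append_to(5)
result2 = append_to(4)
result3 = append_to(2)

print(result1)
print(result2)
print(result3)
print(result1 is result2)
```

Key concept: mutable default argument gotcha.
Step by step:
`result1 = append_to(5)` → result1 = [5]
`result2 = append_to(4)` → result1 = [5, 4] (same object as result2); result2 = [5, 4] (same object as result1)
`result3 = append_to(2)` → result1 = [5, 4, 2] (same object as result2, result3); result2 = [5, 4, 2] (same object as result1, result3); result3 = [5, 4, 2] (same object as result1, result2)
`print(result1)` → prints [5, 4, 2]
`print(result2)` → prints [5, 4, 2]
`print(result3)` → prints [5, 4, 2]
`print(result1 is result2)` → prints True

Answer:
[5, 4, 2]
[5, 4, 2]
[5, 4, 2]
True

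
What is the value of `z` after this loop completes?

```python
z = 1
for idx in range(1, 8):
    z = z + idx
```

Start at 1, add 1 through 7
`z` takes the values: 1 → 2 → 4 → 7 → 11 → 16 → 22 → 29

Answer: 29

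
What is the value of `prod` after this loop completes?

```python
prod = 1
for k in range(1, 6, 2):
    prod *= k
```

Product of 1, 3, 5, ... up to 5
`prod` takes the values: 1 → 3 → 15

Answer: 15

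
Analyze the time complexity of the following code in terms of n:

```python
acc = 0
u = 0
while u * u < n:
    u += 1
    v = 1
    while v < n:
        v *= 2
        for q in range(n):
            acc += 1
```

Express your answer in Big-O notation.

Each loop level contributes: √n × log n × n. Multiplying the contributions gives O(n√n log n).

Answer: O(n√n log n)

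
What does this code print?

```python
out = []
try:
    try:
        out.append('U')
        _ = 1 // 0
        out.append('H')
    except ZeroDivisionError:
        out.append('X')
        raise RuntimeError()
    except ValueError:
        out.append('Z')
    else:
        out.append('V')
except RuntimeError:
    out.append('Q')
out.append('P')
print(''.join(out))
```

Execution trace: 'U' (inner try body) → 'X' (inner except ZeroDivisionError) → 'Q' (outer except RuntimeError) → 'P' (after the try/except). Output: UXQP

Answer: UXQP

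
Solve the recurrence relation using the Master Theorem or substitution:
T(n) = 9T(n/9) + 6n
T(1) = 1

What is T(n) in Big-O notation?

By Master Theorem: a=9, b=9, f(n)=6n. Since log_9(9) = 1 and f(n) = Θ(n^1), Case 2 applies. T(n) = O(n log n).

Answer: O(n log n)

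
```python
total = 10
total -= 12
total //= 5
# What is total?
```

Trace:
`total = 10` → total = 10
`total -= 12` → total = -2
`total //= 5` → total = -1
So total = -1

Answer: -1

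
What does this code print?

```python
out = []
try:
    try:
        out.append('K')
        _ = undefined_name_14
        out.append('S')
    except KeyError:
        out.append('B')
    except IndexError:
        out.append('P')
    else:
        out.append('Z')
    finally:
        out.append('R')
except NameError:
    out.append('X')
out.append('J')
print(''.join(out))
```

Execution trace: 'K' (inner try body) → 'R' (inner finally) → 'X' (outer except NameError) → 'J' (after the try/except). Output: KRXJ

Answer: KRXJ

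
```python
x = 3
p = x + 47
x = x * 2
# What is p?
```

Trace:
`x = 3` → x = 3
`p = x + 47` → p = 50
`x = x * 2` → x = 6
So p = 50

Answer: 50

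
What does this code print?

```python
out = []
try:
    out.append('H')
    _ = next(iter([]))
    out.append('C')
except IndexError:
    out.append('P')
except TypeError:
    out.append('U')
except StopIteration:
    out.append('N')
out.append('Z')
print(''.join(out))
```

Execution trace: 'H' (try body) → 'N' (except StopIteration) → 'Z' (after the try/except). Output: HNZ

Answer: HNZ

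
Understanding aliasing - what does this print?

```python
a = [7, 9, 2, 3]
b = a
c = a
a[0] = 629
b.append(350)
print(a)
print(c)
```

Key concept: multiple aliases.
Step by step:
`a = [7, 9, 2, 3]` → a = [7, 9, 2, 3]
`b = a` → b = [7, 9, 2, 3] (same object as a)
`c = a` → c = [7, 9, 2, 3] (same object as a, b)
`a[0] = 629` → a = [629, 9, 2, 3] (same object as b, c); b = [629, 9, 2, 3] (same object as a, c); c = [629, 9, 2, 3] (same object as a, b)
`b.append(350)` → a = [629, 9, 2, 3, 350] (same object as b, c); b = [629, 9, 2, 3, 350] (same object as a, c); c = [629, 9, 2, 3, 350] (same object as a, b)
`print(a)` → prints [629, 9, 2, 3, 350]
`print(c)` → prints [629, 9, 2, 3, 350]

Answer:
[629, 9, 2, 3, 350]
[629, 9, 2, 3, 350]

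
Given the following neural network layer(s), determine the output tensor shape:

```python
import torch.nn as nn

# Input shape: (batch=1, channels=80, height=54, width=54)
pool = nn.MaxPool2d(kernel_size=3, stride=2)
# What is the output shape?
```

Input: (1, 80, 54, 54) -> Output: (1, 80, 26, 26)

Answer: (1, 80, 26, 26)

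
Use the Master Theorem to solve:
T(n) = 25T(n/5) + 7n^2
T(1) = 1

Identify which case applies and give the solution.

a=25, b=5, f(n)=7n^2. log_5(25) = 2. Since c=2 = 2, Case 2 applies: T(n) = Θ(n^log_b(a) · log n) = O(n^2 log n).

Answer: O(n^2 log n) - Case 2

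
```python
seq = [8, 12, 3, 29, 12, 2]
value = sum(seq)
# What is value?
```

Trace:
`seq = [8, 12, 3, 29, 12, 2]` → seq = [8, 12, 3, 29, 12, 2]
`value = sum(seq)` → value = 66
So value = 66

Answer: 66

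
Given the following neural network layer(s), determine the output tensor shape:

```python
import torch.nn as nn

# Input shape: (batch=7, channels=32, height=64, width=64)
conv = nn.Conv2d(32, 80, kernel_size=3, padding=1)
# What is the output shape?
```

Input: (7, 32, 64, 64) -> Output: (7, 80, 64, 64)

Answer: (7, 80, 64, 64)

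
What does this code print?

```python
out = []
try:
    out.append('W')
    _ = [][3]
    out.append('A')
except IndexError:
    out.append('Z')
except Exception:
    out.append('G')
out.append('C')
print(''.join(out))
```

Execution trace: 'W' (try body) → 'Z' (except IndexError) → 'C' (after the try/except). Output: WZC

Answer: WZC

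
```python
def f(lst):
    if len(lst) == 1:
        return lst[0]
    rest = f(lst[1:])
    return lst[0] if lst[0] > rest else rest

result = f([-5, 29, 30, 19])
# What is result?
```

Recursive max over [-5, 29, 30, 19] = 30

Answer: 30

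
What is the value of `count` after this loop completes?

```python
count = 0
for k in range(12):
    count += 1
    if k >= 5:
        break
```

Loop breaks when k reaches 5, count is 6
`count` takes the values: 0 → 1 → 2 → 3 → 4 → 5 → 6

Answer: 6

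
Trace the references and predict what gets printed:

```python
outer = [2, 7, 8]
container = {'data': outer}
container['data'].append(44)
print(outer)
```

Key concept: dict holds reference to list.
Step by step:
`outer = [2, 7, 8]` → outer = [2, 7, 8]
`container = {'data': outer}` → container = {'data': [2, 7, 8]}
`container['data'].append(44)` → outer = [2, 7, 8, 44]; container = {'data': [2, 7, 8, 44]}
`print(outer)` → prints [2, 7, 8, 44]

Answer: [2, 7, 8, 44]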